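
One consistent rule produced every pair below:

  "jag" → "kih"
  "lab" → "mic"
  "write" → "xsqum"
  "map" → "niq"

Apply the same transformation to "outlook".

wcumwwl

The shift depends on letter class: consonant j→k is +1, but vowel a→i is +8. The rule splits by letter class: vowels +8, consonants +1.
Applying it to outlook: o(vowel)+8=w, u(vowel)+8=c, t(cons)+1=u, l(cons)+1=m, o(vowel)+8=w, o(vowel)+8=w, k(cons)+1=l.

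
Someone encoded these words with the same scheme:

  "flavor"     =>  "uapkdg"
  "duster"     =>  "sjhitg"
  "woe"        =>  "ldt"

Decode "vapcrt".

glance

Compare letters: f→u is +15, l→a is +15, a→p is +15 — a constant shift. This is a Caesar cipher with shift 15.
Undoing it on vapcrt: v−15=g, a−15=l, p−15=a, c−15=n, r−15=c, t−15=e.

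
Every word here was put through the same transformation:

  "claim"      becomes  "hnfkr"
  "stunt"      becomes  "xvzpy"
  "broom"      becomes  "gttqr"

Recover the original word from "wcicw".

radar

Shifts by position in claim: pos 0: c→h (+5), pos 1: l→n (+2), pos 2: a→f (+5), pos 3: i→k (+2) — repeating every 2. It's a Vigenère-style cipher with numeric key [5,2]: position i shifts by key[i mod 2].
Undoing it on wcicw: w−5=r, c−2=a, i−5=d, c−2=a, w−5=r.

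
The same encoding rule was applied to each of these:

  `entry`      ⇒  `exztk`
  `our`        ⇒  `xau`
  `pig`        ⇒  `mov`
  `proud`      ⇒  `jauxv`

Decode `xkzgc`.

water

The output letters match the input read backwards, each shifted +6: entry reversed is yrtne. Read the word backwards and shift each letter +6.
Undoing it on xkzgc: shift back: x−6=r, k−6=e, z−6=t, g−6=a, c−6=w → retaw; then reverse → water.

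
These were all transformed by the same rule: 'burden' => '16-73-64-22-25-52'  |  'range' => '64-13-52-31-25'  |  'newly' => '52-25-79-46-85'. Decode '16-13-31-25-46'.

bagel

b(#2)→16 and u(#21)→73: differences scale by 3, so n = 3·pos + 10. Each letter becomes 3×(its alphabet position, a=1..z=26) + 10.
Undoing it on 16-13-31-25-46: 16→(16−10)÷3=2=b, 13→(13−10)÷3=1=a, 31→(31−10)÷3=7=g, 25→(25−10)÷3=5=e, 46→(46−10)÷3=12=l.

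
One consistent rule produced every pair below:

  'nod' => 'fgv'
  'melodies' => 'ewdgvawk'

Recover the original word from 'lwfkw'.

tense

Compare letters: n→f is +18, o→g is +18, d→v is +18 — a constant shift. This is a Caesar cipher with shift 18.
Decoding lwfkw: l−18=t, w−18=e, f−18=n, k−18=s, w−18=e.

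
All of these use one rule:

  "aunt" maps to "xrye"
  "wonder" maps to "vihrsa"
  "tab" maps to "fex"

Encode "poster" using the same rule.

vixwst

The output letters match the input read backwards, each shifted +4: aunt reversed is tnua. Read the word backwards and shift each letter +4.
On poster: reverse → retsop; then shift: r+4=v, e+4=i, t+4=x, s+4=w, o+4=s, p+4=t.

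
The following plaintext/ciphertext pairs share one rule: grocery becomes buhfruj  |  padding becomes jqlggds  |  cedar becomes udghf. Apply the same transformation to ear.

The output letters match the input read backwards, each shifted +3: grocery reversed is yrecorg. The word is reversed, then every letter is shifted forward by 3.
For ear: reverse → rae; then shift: r+3=u, a+3=d, e+3=h.

udh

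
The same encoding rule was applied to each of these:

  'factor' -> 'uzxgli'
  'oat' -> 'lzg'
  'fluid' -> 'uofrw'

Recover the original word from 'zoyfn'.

Letters are reflected about the middle of the alphabet (position → 25−position): Atbash.
Decoding zoyfn: z↔a, o↔l, y↔b, f↔u, n↔m.

album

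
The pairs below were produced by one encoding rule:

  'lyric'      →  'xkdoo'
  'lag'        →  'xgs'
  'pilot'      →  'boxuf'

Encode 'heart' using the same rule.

Vowels shift forward by 6 and consonants shift forward by 12.
For heart: h(cons)+12=t, e(vowel)+6=k, a(vowel)+6=g, r(cons)+12=d, t(cons)+12=f.

tkgdf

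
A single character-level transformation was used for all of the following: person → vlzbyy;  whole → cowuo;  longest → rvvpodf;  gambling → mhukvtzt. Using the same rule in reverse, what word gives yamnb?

In person: p→v is +6, e→l is +7, r→z is +8, s→b is +9 — the shift increases by 1 each position. The shift increases by 1 at each position, starting from +6: 6, 7, 8, ….
Decoding yamnb: y−6=s, a−7=t, m−8=e, n−9=e, b−10=r.

steer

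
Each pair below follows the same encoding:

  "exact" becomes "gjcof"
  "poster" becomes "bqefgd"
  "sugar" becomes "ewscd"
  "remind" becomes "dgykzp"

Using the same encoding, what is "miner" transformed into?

The shift depends on letter class: consonant x→j is +12, but vowel e→g is +2. The rule splits by letter class: vowels +2, consonants +12.
On miner: m(cons)+12=y, i(vowel)+2=k, n(cons)+12=z, e(vowel)+2=g, r(cons)+12=d.

ykzgd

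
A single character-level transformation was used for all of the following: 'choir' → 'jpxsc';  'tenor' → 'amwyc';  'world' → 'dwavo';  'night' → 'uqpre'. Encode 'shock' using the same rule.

In choir: c→j is +7, h→p is +8, o→x is +9, i→s is +10 — the shift increases by 1 each position. The shift increases by 1 at each position, starting from +7: 7, 8, 9, ….
On shock: s+7=z, h+8=p, o+9=x, c+10=m, k+11=v.

zpxmv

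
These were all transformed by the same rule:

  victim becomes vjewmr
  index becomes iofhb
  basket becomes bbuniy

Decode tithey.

threat

In victim: v→v is +0, i→j is +1, c→e is +2, t→w is +3 — the shift increases by 1 each position. Each letter shifts forward by its position index (0, 1, 2, …) — the shift grows by one for each successive letter.
Decoding tithey: t−0=t, i−1=h, t−2=r, h−3=e, e−4=a, y−5=t.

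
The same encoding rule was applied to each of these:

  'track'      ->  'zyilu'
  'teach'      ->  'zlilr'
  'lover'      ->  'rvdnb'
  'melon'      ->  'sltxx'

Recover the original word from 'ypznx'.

siren

In track: t→z is +6, r→y is +7, a→i is +8, c→l is +9 — the shift increases by 1 each position. Letter i (0-indexed) is shifted by i+6, so successive shifts are 6, 7, 8, ….
Undoing it on ypznx: y−6=s, p−7=i, z−8=r, n−9=e, x−10=n.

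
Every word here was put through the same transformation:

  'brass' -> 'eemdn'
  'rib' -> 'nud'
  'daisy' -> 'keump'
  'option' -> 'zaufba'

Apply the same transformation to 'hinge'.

The word is reversed, then every letter is shifted forward by 12.
Applying it to hinge: reverse → egnih; then shift: e+12=q, g+12=s, n+12=z, i+12=u, h+12=t.

qszut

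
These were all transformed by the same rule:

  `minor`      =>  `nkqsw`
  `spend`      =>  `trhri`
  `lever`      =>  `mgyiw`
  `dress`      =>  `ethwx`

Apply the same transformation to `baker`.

ccniw

In minor: m→n is +1, i→k is +2, n→q is +3, o→s is +4 — the shift increases by 1 each position. The shift increases by 1 at each position, starting from +1: 1, 2, 3, ….
Applying it to baker: b+1=c, a+2=c, k+3=n, e+4=i, r+5=w.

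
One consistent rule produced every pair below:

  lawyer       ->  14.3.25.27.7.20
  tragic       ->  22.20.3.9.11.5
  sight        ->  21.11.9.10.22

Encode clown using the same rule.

5.14.17.25.16

l is letter #12 and maps to 14: an offset of 2. Letters become their 1-based position plus 2 (so a→3, b→4, …).
On clown: c=3→5, l=12→14, o=15→17, w=23→25, n=14→16.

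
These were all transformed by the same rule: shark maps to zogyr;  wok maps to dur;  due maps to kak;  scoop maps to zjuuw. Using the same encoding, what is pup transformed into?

The shift depends on letter class: consonant s→z is +7, but vowel a→g is +6. The rule splits by letter class: vowels +6, consonants +7.
For pup: p(cons)+7=w, u(vowel)+6=a, p(cons)+7=w.

waw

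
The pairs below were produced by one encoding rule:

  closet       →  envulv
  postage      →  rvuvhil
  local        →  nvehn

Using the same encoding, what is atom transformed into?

The shift depends on letter class: consonant c→e is +2, but vowel o→v is +7. Two shifts are in play — +7 for a/e/i/o/u, +2 for every other letter.
On atom: a(vowel)+7=h, t(cons)+2=v, o(vowel)+7=v, m(cons)+2=o.

hvvo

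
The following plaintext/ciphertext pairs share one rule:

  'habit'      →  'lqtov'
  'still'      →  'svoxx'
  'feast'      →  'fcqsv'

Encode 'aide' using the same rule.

qozc

h(7)→l(11) and a(0)→q(16) fit y≡3x+16 (mod 26); the inverse of 3 mod 26 is 9. Treating letters as 0–25, the rule is x ↦ 3x + 16 (mod 26).
For aide: a(0)→3·0+16≡16=q; i(8)→3·8+16≡14=o; d(3)→3·3+16≡25=z; e(4)→3·4+16≡2=c (all mod 26).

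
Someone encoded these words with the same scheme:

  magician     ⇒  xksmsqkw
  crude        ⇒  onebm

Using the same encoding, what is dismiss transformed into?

ccswcsn

The output letters match the input read backwards, each shifted +10: magician reversed is naicigam. Read the word backwards and shift each letter +10.
On dismiss: reverse → ssimsid; then shift: s+10=c, s+10=c, i+10=s, m+10=w, s+10=c, i+10=s, d+10=n.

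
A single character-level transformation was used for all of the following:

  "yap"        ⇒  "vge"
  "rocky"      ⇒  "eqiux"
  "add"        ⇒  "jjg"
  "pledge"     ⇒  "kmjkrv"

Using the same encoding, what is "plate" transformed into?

kzgrv

The output letters match the input read backwards, each shifted +6: yap reversed is pay. Read the word backwards and shift each letter +6.
On plate: reverse → etalp; then shift: e+6=k, t+6=z, a+6=g, l+6=r, p+6=v.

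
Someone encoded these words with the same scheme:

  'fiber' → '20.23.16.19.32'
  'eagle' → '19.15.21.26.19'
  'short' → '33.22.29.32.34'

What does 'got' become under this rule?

21.29.34

Each letter is replaced by its alphabet position (a=1..z=26) + 14.
For got: g=7→21, o=15→29, t=20→34.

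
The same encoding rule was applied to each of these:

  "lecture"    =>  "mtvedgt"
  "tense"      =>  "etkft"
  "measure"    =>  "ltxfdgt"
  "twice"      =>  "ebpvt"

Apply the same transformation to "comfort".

Treating letters as 0–25, the rule is x ↦ 25x + 23 (mod 26).
Applying it to comfort: c(2)→25·2+23≡21=v; o(14)→25·14+23≡9=j; m(12)→25·12+23≡11=l; f(5)→25·5+23≡18=s; o(14)→25·14+23≡9=j; r(17)→25·17+23≡6=g; t(19)→25·19+23≡4=e (all mod 26).

vjlsjge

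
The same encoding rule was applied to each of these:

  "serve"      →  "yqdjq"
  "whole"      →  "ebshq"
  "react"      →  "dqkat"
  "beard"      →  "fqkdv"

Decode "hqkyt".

s(18)→y(24) and e(4)→q(16) fit y≡21x+10 (mod 26); the inverse of 21 mod 26 is 5. This is an affine cipher: with a=0,…,z=25, each position x becomes (21x+10) mod 26.
Reversing it on hqkyt: h(7)→5·(7−10)≡11=l; q(16)→5·(16−10)≡4=e; k(10)→5·(10−10)≡0=a; y(24)→5·(24−10)≡18=s; t(19)→5·(19−10)≡19=t (all mod 26).

least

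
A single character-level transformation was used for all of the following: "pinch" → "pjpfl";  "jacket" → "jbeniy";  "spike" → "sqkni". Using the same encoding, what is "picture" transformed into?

In pinch: p→p is +0, i→j is +1, n→p is +2, c→f is +3 — the shift increases by 1 each position. The shift increases by 1 at each position, starting from +0: 0, 1, 2, ….
On picture: p+0=p, i+1=j, c+2=e, t+3=w, u+4=y, r+5=w, e+6=k.

pjewywk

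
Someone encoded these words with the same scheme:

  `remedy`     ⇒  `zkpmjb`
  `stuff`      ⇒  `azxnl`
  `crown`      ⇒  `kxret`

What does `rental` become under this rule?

zkqbgo

Shifts by position in remedy: pos 0: r→z (+8), pos 1: e→k (+6), pos 2: m→p (+3), pos 3: e→m (+8), pos 4: d→j (+6), pos 5: y→b (+3) — repeating every 3. The shifts repeat in a cycle of length 3: positions 0,1,… shift by +8, +6, +3, then the pattern repeats.
On rental: r+8=z, e+6=k, n+3=q, t+8=b, a+6=g, l+3=o.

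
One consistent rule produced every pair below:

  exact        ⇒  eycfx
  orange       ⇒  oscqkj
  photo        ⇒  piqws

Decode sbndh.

In exact: e→e is +0, x→y is +1, a→c is +2, c→f is +3 — the shift increases by 1 each position. The shift increases by 1 at each position, starting from +0: 0, 1, 2, ….
Decoding sbndh: s−0=s, b−1=a, n−2=l, d−3=a, h−4=d.

salad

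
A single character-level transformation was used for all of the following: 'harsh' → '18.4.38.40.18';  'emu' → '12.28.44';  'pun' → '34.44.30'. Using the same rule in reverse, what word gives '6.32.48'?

bow

h(#8)→18 and a(#1)→4: differences scale by 2, so n = 2·pos + 2. Each letter becomes 2×(its alphabet position, a=1..z=26) + 2.
Decoding 6.32.48: 6→(6−2)÷2=2=b, 32→(32−2)÷2=15=o, 48→(48−2)÷2=23=w.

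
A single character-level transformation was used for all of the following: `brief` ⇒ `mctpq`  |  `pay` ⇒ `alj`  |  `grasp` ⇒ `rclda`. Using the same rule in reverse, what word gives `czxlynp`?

romance

Compare letters: b→m is +11, r→c is +11, i→t is +11 — a constant shift. Each letter is shifted forward by 11 in the alphabet (a Caesar shift of +11).
Undoing it on czxlynp: c−11=r, z−11=o, x−11=m, l−11=a, y−11=n, n−11=c, p−11=e.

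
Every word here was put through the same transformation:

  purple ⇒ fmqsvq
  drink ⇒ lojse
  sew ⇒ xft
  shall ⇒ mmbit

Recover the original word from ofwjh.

The output letters match the input read backwards, each shifted +1: purple reversed is elprup. Two steps: reverse the string, then apply a Caesar shift of +1.
Reversing it on ofwjh: shift back: o−1=n, f−1=e, w−1=v, j−1=i, h−1=g → nevig; then reverse → given.

given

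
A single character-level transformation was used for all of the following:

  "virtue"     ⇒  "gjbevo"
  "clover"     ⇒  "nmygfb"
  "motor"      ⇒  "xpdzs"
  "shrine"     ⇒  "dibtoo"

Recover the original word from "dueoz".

Shifts by position in virtue: pos 0: v→g (+11), pos 1: i→j (+1), pos 2: r→b (+10), pos 3: t→e (+11), pos 4: u→v (+1), pos 5: e→o (+10) — repeating every 3. It's a Vigenère-style cipher with numeric key [11,1,10]: position i shifts by key[i mod 3].
Reversing it on dueoz: d−11=s, u−1=t, e−10=u, o−11=d, z−1=y.

study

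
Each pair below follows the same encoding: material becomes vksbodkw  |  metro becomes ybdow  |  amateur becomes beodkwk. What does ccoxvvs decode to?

illness

The output letters match the input read backwards, each shifted +10: material reversed is lairetam. The word is reversed, then every letter is shifted forward by 10.
Decoding ccoxvvs: shift back: c−10=s, c−10=s, o−10=e, x−10=n, v−10=l, v−10=l, s−10=i → ssenlli; then reverse → illness.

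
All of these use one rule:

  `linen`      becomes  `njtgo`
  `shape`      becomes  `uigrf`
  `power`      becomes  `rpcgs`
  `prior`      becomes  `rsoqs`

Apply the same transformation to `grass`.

isgut

Shifts by position in linen: pos 0: l→n (+2), pos 1: i→j (+1), pos 2: n→t (+6), pos 3: e→g (+2), pos 4: n→o (+1) — repeating every 3. A repeating key of period 3 is used — shifts +2, +1, +6 over and over.
On grass: g+2=i, r+1=s, a+6=g, s+2=u, s+1=t.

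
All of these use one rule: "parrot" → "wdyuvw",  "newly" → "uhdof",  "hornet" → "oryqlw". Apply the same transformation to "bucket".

ixjnlw

Shifts by position in parrot: pos 0: p→w (+7), pos 1: a→d (+3), pos 2: r→y (+7), pos 3: r→u (+3) — repeating every 2. The shifts repeat in a cycle of length 2: positions 0,1,… shift by +7, +3, then the pattern repeats.
On bucket: b+7=i, u+3=x, c+7=j, k+3=n, e+7=l, t+3=w.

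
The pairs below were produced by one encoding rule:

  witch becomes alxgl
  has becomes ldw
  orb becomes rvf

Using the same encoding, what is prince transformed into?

tvlrgh

Vowels shift forward by 3 and consonants shift forward by 4.
For prince: p(cons)+4=t, r(cons)+4=v, i(vowel)+3=l, n(cons)+4=r, c(cons)+4=g, e(vowel)+3=h.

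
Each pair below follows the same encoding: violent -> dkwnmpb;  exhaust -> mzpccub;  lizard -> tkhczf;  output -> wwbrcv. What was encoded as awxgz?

Shifts by position in violent: pos 0: v→d (+8), pos 1: i→k (+2), pos 2: o→w (+8), pos 3: l→n (+2) — repeating every 2. A repeating key of period 2 is used — shifts +8, +2 over and over.
Undoing it on awxgz: a−8=s, w−2=u, x−8=p, g−2=e, z−8=r.

super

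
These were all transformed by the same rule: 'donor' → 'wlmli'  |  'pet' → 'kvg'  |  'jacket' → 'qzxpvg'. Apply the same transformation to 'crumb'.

Each pair mirrors across the alphabet (d↔w, o↔l, n↔m): positions sum to 25. This is the alphabet-reversal cipher (Atbash): a becomes z, b becomes y, etc.
On crumb: c↔x, r↔i, u↔f, m↔n, b↔y.

xifny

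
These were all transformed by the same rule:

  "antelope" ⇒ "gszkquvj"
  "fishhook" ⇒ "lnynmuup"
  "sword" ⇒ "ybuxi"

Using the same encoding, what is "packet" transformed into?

Shifts by position in antelope: pos 0: a→g (+6), pos 1: n→s (+5), pos 2: t→z (+6), pos 3: e→k (+6), pos 4: l→q (+5), pos 5: o→u (+6) — repeating every 3. A repeating key of period 3 is used — shifts +6, +5, +6 over and over.
On packet: p+6=v, a+5=f, c+6=i, k+6=q, e+5=j, t+6=z.

vfiqjz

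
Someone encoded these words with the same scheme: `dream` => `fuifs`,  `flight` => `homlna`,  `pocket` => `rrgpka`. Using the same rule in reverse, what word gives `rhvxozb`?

In dream: d→f is +2, r→u is +3, e→i is +4, a→f is +5 — the shift increases by 1 each position. The shift increases by 1 at each position, starting from +2: 2, 3, 4, ….
Decoding rhvxozb: r−2=p, h−3=e, v−4=r, x−5=s, o−6=i, z−7=s, b−8=t.

persist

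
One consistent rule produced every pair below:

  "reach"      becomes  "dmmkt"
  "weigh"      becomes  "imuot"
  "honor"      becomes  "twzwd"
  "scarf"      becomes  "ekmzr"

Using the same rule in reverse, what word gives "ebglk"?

A repeating key of period 2 is used — shifts +12, +8 over and over.
Undoing it on ebglk: e−12=s, b−8=t, g−12=u, l−8=d, k−12=y.

study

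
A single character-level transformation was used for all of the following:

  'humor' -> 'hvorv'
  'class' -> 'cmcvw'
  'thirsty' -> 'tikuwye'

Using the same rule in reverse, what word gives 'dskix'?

In humor: h→h is +0, u→v is +1, m→o is +2, o→r is +3 — the shift increases by 1 each position. The shift increases by 1 at each position, starting from +0: 0, 1, 2, ….
Undoing it on dskix: d−0=d, s−1=r, k−2=i, i−3=f, x−4=t.

drift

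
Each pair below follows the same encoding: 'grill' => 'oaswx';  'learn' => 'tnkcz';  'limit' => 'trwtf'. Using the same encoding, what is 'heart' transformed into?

Each letter shifts forward by (position + 8), i.e. 8, 9, 10, … — the shift grows by one for each successive letter.
Applying it to heart: h+8=p, e+9=n, a+10=k, r+11=c, t+12=f.

pnkcf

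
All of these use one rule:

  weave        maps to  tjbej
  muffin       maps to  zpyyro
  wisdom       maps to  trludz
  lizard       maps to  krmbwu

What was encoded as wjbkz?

realm

w(22)→t(19) and e(4)→j(9) fit y≡15x+1 (mod 26); the inverse of 15 mod 26 is 7. This is an affine cipher: with a=0,…,z=25, each position x becomes (15x+1) mod 26.
Undoing it on wjbkz: w(22)→7·(22−1)≡17=r; j(9)→7·(9−1)≡4=e; b(1)→7·(1−1)≡0=a; k(10)→7·(10−1)≡11=l; z(25)→7·(25−1)≡12=m (all mod 26).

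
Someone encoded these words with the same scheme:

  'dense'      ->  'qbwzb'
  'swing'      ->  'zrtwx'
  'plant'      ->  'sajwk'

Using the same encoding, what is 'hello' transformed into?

d(3)→q(16) and e(4)→b(1) fit y≡11x+9 (mod 26); the inverse of 11 mod 26 is 19. Each letter's alphabet position (a=0..z=25) is mapped through 11·x+9 mod 26 — an affine cipher.
For hello: h(7)→11·7+9≡8=i; e(4)→11·4+9≡1=b; l(11)→11·11+9≡0=a; l(11)→11·11+9≡0=a; o(14)→11·14+9≡7=h (all mod 26).

ibaah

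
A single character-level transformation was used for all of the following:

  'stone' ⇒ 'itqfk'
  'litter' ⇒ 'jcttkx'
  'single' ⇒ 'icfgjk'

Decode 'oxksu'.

s(18)→i(8) and t(19)→t(19) fit y≡11x+18 (mod 26); the inverse of 11 mod 26 is 19. This is an affine cipher: with a=0,…,z=25, each position x becomes (11x+18) mod 26.
Reversing it on oxksu: o(14)→19·(14−18)≡2=c; x(23)→19·(23−18)≡17=r; k(10)→19·(10−18)≡4=e; s(18)→19·(18−18)≡0=a; u(20)→19·(20−18)≡12=m (all mod 26).

cream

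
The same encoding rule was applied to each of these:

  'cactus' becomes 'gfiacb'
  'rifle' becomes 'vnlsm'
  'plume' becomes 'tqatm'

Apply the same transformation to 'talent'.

Each letter shifts forward by (position + 4), i.e. 4, 5, 6, … — the shift grows by one for each successive letter.
For talent: t+4=x, a+5=f, l+6=r, e+7=l, n+8=v, t+9=c.

xfrlvc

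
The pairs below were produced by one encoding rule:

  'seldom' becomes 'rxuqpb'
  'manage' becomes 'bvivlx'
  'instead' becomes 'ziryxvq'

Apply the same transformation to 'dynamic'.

qhivbzj

Each letter's alphabet position (a=0..z=25) is mapped through 7·x+21 mod 26 — an affine cipher.
On dynamic: d(3)→7·3+21≡16=q; y(24)→7·24+21≡7=h; n(13)→7·13+21≡8=i; a(0)→7·0+21≡21=v; m(12)→7·12+21≡1=b; i(8)→7·8+21≡25=z; c(2)→7·2+21≡9=j (all mod 26).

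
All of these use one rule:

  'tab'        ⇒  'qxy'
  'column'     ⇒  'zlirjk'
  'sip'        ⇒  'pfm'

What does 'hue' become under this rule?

erb

Compare letters: t→q is +23, a→x is +23, b→y is +23 — a constant shift. Every letter moves 23 places later in the alphabet, wrapping around z→a.
Applying it to hue: h+23=e, u+23=r, e+23=b.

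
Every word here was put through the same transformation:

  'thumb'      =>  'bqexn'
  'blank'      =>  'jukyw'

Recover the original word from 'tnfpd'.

In thumb: t→b is +8, h→q is +9, u→e is +10, m→x is +11 — the shift increases by 1 each position. The shift increases by 1 at each position, starting from +8: 8, 9, 10, ….
Reversing it on tnfpd: t−8=l, n−9=e, f−10=v, p−11=e, d−12=r.

lever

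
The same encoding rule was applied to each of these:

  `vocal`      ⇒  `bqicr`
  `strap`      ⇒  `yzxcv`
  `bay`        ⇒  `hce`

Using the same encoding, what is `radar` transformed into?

xcjcx

The rule splits by letter class: vowels +2, consonants +6.
On radar: r(cons)+6=x, a(vowel)+2=c, d(cons)+6=j, a(vowel)+2=c, r(cons)+6=x.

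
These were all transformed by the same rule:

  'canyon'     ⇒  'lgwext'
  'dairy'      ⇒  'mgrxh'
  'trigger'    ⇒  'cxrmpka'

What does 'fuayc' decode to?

worst

Shifts by position in canyon: pos 0: c→l (+9), pos 1: a→g (+6), pos 2: n→w (+9), pos 3: y→e (+6) — repeating every 2. It's a Vigenère-style cipher with numeric key [9,6]: position i shifts by key[i mod 2].
Undoing it on fuayc: f−9=w, u−6=o, a−9=r, y−6=s, c−9=t.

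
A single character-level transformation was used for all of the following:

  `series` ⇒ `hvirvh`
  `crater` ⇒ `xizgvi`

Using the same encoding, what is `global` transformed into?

tolyzo

Each pair mirrors across the alphabet (s↔h, e↔v, r↔i): positions sum to 25. Each letter is replaced by its mirror in the alphabet: a↔z, b↔y, c↔x, and so on (the Atbash cipher).
Applying it to global: g↔t, l↔o, o↔l, b↔y, a↔z, l↔o.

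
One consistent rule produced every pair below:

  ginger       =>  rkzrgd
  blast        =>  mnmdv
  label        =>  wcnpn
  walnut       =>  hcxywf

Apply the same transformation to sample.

Shifts by position in ginger: pos 0: g→r (+11), pos 1: i→k (+2), pos 2: n→z (+12), pos 3: g→r (+11), pos 4: e→g (+2), pos 5: r→d (+12) — repeating every 3. The shifts repeat in a cycle of length 3: positions 0,1,… shift by +11, +2, +12, then the pattern repeats.
Applying it to sample: s+11=d, a+2=c, m+12=y, p+11=a, l+2=n, e+12=q.

dcyanq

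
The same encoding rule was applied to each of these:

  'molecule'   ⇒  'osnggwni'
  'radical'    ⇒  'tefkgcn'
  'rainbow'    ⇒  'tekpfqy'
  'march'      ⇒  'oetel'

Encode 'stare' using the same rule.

uxcti

Shifts by position in molecule: pos 0: m→o (+2), pos 1: o→s (+4), pos 2: l→n (+2), pos 3: e→g (+2), pos 4: c→g (+4), pos 5: u→w (+2) — repeating every 3. A repeating key of period 3 is used — shifts +2, +4, +2 over and over.
Applying it to stare: s+2=u, t+4=x, a+2=c, r+2=t, e+4=i.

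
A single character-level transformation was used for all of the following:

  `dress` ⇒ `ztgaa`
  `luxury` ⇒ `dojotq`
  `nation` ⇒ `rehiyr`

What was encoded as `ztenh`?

draft

d(3)→z(25) and r(17)→t(19) fit y≡7x+4 (mod 26); the inverse of 7 mod 26 is 15. Each letter's alphabet position (a=0..z=25) is mapped through 7·x+4 mod 26 — an affine cipher.
Reversing it on ztenh: z(25)→15·(25−4)≡3=d; t(19)→15·(19−4)≡17=r; e(4)→15·(4−4)≡0=a; n(13)→15·(13−4)≡5=f; h(7)→15·(7−4)≡19=t (all mod 26).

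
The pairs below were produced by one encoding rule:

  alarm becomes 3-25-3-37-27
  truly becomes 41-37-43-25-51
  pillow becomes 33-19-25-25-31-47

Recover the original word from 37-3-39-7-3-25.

a(#1)→3 and l(#12)→25: differences scale by 2, so n = 2·pos + 1. The formula is n = 2×(alphabet index, a=1) + 1.
Reversing it on 37-3-39-7-3-25: 37→(37−1)÷2=18=r, 3→(3−1)÷2=1=a, 39→(39−1)÷2=19=s, 7→(7−1)÷2=3=c, 3→(3−1)÷2=1=a, 25→(25−1)÷2=12=l.

rascal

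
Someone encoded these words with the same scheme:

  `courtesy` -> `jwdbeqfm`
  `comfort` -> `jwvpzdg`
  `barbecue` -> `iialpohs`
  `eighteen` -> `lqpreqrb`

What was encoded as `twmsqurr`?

Each letter shifts forward by (position + 7), i.e. 7, 8, 9, … — the shift grows by one for each successive letter.
Decoding twmsqurr: t−7=m, w−8=o, m−9=d, s−10=i, q−11=f, u−12=i, r−13=e, r−14=d.

modified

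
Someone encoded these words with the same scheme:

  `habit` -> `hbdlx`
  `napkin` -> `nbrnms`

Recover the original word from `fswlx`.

In habit: h→h is +0, a→b is +1, b→d is +2, i→l is +3 — the shift increases by 1 each position. Letter i (0-indexed) is shifted by i+0, so successive shifts are 0, 1, 2, ….
Undoing it on fswlx: f−0=f, s−1=r, w−2=u, l−3=i, x−4=t.

fruit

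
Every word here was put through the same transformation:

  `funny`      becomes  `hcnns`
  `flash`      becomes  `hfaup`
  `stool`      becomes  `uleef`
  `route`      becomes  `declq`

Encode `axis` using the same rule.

f(5)→h(7) and u(20)→c(2) fit y≡17x+0 (mod 26); the inverse of 17 mod 26 is 23. Each letter's alphabet position (a=0..z=25) is mapped through 17·x+0 mod 26 — an affine cipher.
For axis: a(0)→17·0+0≡0=a; x(23)→17·23+0≡1=b; i(8)→17·8+0≡6=g; s(18)→17·18+0≡20=u (all mod 26).

abgu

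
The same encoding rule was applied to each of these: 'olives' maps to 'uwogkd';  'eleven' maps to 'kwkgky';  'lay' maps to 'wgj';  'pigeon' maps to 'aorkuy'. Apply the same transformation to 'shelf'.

The shift depends on letter class: consonant l→w is +11, but vowel o→u is +6. The rule splits by letter class: vowels +6, consonants +11.
On shelf: s(cons)+11=d, h(cons)+11=s, e(vowel)+6=k, l(cons)+11=w, f(cons)+11=q.

dskwq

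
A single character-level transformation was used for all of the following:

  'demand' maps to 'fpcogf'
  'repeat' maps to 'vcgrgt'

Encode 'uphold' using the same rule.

fnqjrw

The output letters match the input read backwards, each shifted +2: demand reversed is dnamed. The word is reversed, then every letter is shifted forward by 2.
For uphold: reverse → dlohpu; then shift: d+2=f, l+2=n, o+2=q, h+2=j, p+2=r, u+2=w.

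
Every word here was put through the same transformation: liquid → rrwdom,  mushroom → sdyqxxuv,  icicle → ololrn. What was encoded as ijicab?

cactus

Shifts by position in liquid: pos 0: l→r (+6), pos 1: i→r (+9), pos 2: q→w (+6), pos 3: u→d (+9) — repeating every 2. A repeating key of period 2 is used — shifts +6, +9 over and over.
Decoding ijicab: i−6=c, j−9=a, i−6=c, c−9=t, a−6=u, b−9=s.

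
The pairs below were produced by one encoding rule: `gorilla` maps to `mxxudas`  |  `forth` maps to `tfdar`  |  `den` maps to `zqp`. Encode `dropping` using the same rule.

szubbadp

The output letters match the input read backwards, each shifted +12: gorilla reversed is allirog. Read the word backwards and shift each letter +12.
Applying it to dropping: reverse → gnippord; then shift: g+12=s, n+12=z, i+12=u, p+12=b, p+12=b, o+12=a, r+12=d, d+12=p.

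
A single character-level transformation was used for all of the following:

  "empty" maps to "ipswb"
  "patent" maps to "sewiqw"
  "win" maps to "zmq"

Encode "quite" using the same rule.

Vowels shift forward by 4 and consonants shift forward by 3.
On quite: q(cons)+3=t, u(vowel)+4=y, i(vowel)+4=m, t(cons)+3=w, e(vowel)+4=i.

tymwi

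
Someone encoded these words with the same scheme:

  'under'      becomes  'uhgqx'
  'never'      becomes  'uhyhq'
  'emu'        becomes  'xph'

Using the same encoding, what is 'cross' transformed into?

vvruf

The output letters match the input read backwards, each shifted +3: under reversed is rednu. Two steps: reverse the string, then apply a Caesar shift of +3.
On cross: reverse → ssorc; then shift: s+3=v, s+3=v, o+3=r, r+3=u, c+3=f.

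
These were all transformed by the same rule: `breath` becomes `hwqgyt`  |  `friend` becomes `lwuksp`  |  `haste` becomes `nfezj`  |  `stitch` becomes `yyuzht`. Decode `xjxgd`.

Shifts by position in breath: pos 0: b→h (+6), pos 1: r→w (+5), pos 2: e→q (+12), pos 3: a→g (+6), pos 4: t→y (+5), pos 5: h→t (+12) — repeating every 3. A repeating key of period 3 is used — shifts +6, +5, +12 over and over.
Reversing it on xjxgd: x−6=r, j−5=e, x−12=l, g−6=a, d−5=y.

relay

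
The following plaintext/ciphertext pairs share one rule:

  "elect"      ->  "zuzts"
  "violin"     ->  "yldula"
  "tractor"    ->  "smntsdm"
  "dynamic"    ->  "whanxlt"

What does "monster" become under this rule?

xdapszm

e(4)→z(25) and l(11)→u(20) fit y≡3x+13 (mod 26); the inverse of 3 mod 26 is 9. This is an affine cipher: with a=0,…,z=25, each position x becomes (3x+13) mod 26.
Applying it to monster: m(12)→3·12+13≡23=x; o(14)→3·14+13≡3=d; n(13)→3·13+13≡0=a; s(18)→3·18+13≡15=p; t(19)→3·19+13≡18=s; e(4)→3·4+13≡25=z; r(17)→3·17+13≡12=m (all mod 26).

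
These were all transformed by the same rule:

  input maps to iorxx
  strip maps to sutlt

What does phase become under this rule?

The shift increases by 1 at each position, starting from +0: 0, 1, 2, ….
Applying it to phase: p+0=p, h+1=i, a+2=c, s+3=v, e+4=i.

picvi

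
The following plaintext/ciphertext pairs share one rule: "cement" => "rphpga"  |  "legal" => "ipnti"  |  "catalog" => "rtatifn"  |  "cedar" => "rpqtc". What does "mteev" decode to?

happy

c(2)→r(17) and e(4)→p(15) fit y≡25x+19 (mod 26); the inverse of 25 mod 26 is 25. Each letter's alphabet position (a=0..z=25) is mapped through 25·x+19 mod 26 — an affine cipher.
Decoding mteev: m(12)→25·(12−19)≡7=h; t(19)→25·(19−19)≡0=a; e(4)→25·(4−19)≡15=p; e(4)→25·(4−19)≡15=p; v(21)→25·(21−19)≡24=y (all mod 26).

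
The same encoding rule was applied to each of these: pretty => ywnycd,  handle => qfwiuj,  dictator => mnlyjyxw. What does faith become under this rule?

Shifts by position in pretty: pos 0: p→y (+9), pos 1: r→w (+5), pos 2: e→n (+9), pos 3: t→y (+5) — repeating every 2. It's a Vigenère-style cipher with numeric key [9,5]: position i shifts by key[i mod 2].
On faith: f+9=o, a+5=f, i+9=r, t+5=y, h+9=q.

ofryq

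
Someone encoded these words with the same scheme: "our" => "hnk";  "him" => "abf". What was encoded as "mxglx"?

tense

Compare letters: o→h is +19, u→n is +19, r→k is +19 — a constant shift. This is a Caesar cipher with shift 19.
Decoding mxglx: m−19=t, x−19=e, g−19=n, l−19=s, x−19=e.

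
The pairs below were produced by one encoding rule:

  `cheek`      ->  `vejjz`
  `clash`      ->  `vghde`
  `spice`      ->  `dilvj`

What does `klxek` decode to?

Treating letters as 0–25, the rule is x ↦ 7x + 7 (mod 26).
Undoing it on klxek: k(10)→15·(10−7)≡19=t; l(11)→15·(11−7)≡8=i; x(23)→15·(23−7)≡6=g; e(4)→15·(4−7)≡7=h; k(10)→15·(10−7)≡19=t (all mod 26).

tight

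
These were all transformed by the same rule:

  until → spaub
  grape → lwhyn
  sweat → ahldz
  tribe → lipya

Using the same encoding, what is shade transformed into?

The output letters match the input read backwards, each shifted +7: until reversed is litnu. Read the word backwards and shift each letter +7.
For shade: reverse → edahs; then shift: e+7=l, d+7=k, a+7=h, h+7=o, s+7=z.

lkhoz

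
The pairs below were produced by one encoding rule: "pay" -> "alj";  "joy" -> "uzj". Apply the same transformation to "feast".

qplde

Compare letters: p→a is +11, a→l is +11, y→j is +11 — a constant shift. It's a constant shift of +11 (ROT11).
On feast: f+11=q, e+11=p, a+11=l, s+11=d, t+11=e.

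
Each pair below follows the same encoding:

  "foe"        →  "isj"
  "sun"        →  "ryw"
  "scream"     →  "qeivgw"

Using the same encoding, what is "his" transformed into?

wml

Two steps: reverse the string, then apply a Caesar shift of +4.
On his: reverse → sih; then shift: s+4=w, i+4=m, h+4=l.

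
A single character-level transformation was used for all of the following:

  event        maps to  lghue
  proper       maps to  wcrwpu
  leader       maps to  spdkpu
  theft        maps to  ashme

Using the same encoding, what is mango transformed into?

Shifts by position in event: pos 0: e→l (+7), pos 1: v→g (+11), pos 2: e→h (+3), pos 3: n→u (+7), pos 4: t→e (+11) — repeating every 3. It's a Vigenère-style cipher with numeric key [7,11,3]: position i shifts by key[i mod 3].
Applying it to mango: m+7=t, a+11=l, n+3=q, g+7=n, o+11=z.

tlqnz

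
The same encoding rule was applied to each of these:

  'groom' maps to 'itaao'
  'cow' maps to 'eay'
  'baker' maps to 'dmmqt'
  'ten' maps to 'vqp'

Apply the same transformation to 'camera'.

The shift depends on letter class: consonant g→i is +2, but vowel o→a is +12. Two shifts are in play — +12 for a/e/i/o/u, +2 for every other letter.
On camera: c(cons)+2=e, a(vowel)+12=m, m(cons)+2=o, e(vowel)+12=q, r(cons)+2=t, a(vowel)+12=m.

emoqtm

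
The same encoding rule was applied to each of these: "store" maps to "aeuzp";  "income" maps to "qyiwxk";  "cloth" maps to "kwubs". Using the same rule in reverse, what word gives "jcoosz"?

Shifts by position in store: pos 0: s→a (+8), pos 1: t→e (+11), pos 2: o→u (+6), pos 3: r→z (+8), pos 4: e→p (+11) — repeating every 3. It's a Vigenère-style cipher with numeric key [8,11,6]: position i shifts by key[i mod 3].
Undoing it on jcoosz: j−8=b, c−11=r, o−6=i, o−8=g, s−11=h, z−6=t.

bright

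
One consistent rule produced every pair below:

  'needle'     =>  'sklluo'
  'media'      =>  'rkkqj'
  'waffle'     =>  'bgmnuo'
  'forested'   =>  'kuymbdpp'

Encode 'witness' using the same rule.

In needle: n→s is +5, e→k is +6, e→l is +7, d→l is +8 — the shift increases by 1 each position. Letter i (0-indexed) is shifted by i+5, so successive shifts are 5, 6, 7, ….
On witness: w+5=b, i+6=o, t+7=a, n+8=v, e+9=n, s+10=c, s+11=d.

boavncd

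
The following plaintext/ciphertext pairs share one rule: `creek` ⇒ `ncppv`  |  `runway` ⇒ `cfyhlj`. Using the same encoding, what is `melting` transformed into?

Compare letters: c→n is +11, r→c is +11, e→p is +11 — a constant shift. This is a Caesar cipher with shift 11.
On melting: m+11=x, e+11=p, l+11=w, t+11=e, i+11=t, n+11=y, g+11=r.

xpwetyr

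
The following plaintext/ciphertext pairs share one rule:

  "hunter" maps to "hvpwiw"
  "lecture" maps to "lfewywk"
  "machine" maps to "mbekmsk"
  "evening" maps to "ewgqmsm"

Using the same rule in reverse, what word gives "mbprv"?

In hunter: h→h is +0, u→v is +1, n→p is +2, t→w is +3 — the shift increases by 1 each position. Each letter shifts forward by its position index (0, 1, 2, …) — the shift grows by one for each successive letter.
Undoing it on mbprv: m−0=m, b−1=a, p−2=n, r−3=o, v−4=r.

manor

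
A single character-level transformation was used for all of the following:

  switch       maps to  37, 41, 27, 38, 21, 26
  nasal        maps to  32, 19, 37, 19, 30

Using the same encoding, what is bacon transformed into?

20, 19, 21, 33, 32

Each letter is replaced by its alphabet position (a=1..z=26) + 18.
Applying it to bacon: b=2→20, a=1→19, c=3→21, o=15→33, n=14→32.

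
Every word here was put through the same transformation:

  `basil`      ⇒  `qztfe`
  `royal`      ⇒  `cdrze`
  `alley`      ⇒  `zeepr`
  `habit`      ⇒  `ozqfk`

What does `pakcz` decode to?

extra

b(1)→q(16) and a(0)→z(25) fit y≡17x+25 (mod 26); the inverse of 17 mod 26 is 23. Each letter's alphabet position (a=0..z=25) is mapped through 17·x+25 mod 26 — an affine cipher.
Reversing it on pakcz: p(15)→23·(15−25)≡4=e; a(0)→23·(0−25)≡23=x; k(10)→23·(10−25)≡19=t; c(2)→23·(2−25)≡17=r; z(25)→23·(25−25)≡0=a (all mod 26).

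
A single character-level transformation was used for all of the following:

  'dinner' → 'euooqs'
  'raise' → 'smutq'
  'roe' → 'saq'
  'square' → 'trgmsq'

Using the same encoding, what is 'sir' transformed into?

tus

The shift depends on letter class: consonant d→e is +1, but vowel i→u is +12. Two shifts are in play — +12 for a/e/i/o/u, +1 for every other letter.
Applying it to sir: s(cons)+1=t, i(vowel)+12=u, r(cons)+1=s.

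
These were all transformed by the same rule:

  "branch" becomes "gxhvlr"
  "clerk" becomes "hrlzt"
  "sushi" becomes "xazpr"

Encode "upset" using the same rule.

zvzmc

In branch: b→g is +5, r→x is +6, a→h is +7, n→v is +8 — the shift increases by 1 each position. Letter i (0-indexed) is shifted by i+5, so successive shifts are 5, 6, 7, ….
Applying it to upset: u+5=z, p+6=v, s+7=z, e+8=m, t+9=c.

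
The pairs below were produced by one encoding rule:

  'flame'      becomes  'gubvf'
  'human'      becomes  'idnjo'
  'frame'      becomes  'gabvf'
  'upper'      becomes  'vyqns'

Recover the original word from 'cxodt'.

bonus

A repeating key of period 2 is used — shifts +1, +9 over and over.
Decoding cxodt: c−1=b, x−9=o, o−1=n, d−9=u, t−1=s.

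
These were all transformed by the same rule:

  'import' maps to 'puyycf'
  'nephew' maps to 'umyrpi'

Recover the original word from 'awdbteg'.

tourist

Each letter shifts forward by (position + 7), i.e. 7, 8, 9, … — the shift grows by one for each successive letter.
Reversing it on awdbteg: a−7=t, w−8=o, d−9=u, b−10=r, t−11=i, e−12=s, g−13=t.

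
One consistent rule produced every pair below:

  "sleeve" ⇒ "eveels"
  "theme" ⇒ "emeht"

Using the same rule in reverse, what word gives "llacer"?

recall

The output letters match the input read backwards: sleeve reversed is eveels. The word is simply reversed.
Undoing it on llacer: then reverse → recall.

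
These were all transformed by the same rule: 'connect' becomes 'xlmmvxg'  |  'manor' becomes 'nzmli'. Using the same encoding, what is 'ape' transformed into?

zkv

Each pair mirrors across the alphabet (c↔x, o↔l, n↔m): positions sum to 25. Each letter is replaced by its mirror in the alphabet: a↔z, b↔y, c↔x, and so on (the Atbash cipher).
For ape: a↔z, p↔k, e↔v.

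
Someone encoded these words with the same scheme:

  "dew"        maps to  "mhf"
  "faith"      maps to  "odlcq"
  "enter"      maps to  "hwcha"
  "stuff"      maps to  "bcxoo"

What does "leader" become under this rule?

The shift depends on letter class: consonant d→m is +9, but vowel e→h is +3. The rule splits by letter class: vowels +3, consonants +9.
Applying it to leader: l(cons)+9=u, e(vowel)+3=h, a(vowel)+3=d, d(cons)+9=m, e(vowel)+3=h, r(cons)+9=a.

uhdmha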